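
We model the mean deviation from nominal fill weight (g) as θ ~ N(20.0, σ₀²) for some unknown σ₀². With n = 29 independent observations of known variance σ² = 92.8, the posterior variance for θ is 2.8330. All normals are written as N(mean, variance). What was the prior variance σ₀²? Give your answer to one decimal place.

σ₀² = 24.7

Posterior precision equals prior precision plus data precision: 1/σ_n² = 1/σ₀² + n/σ².
So 1/σ₀² = 1/2.8330 − 29/92.8 = 0.352983 − 0.312500 = 0.040483.
Hence σ₀² = 1/0.040483 ≈ 24.7.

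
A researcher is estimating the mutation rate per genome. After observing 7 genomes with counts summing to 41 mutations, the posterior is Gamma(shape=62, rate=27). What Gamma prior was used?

Gamma–Poisson conjugacy: posterior shape = α + Σxᵢ, posterior rate = β + n.
So α = 62 − 41 = 21 and β = 27 − 7 = 20.

Gamma(shape=21, rate=20)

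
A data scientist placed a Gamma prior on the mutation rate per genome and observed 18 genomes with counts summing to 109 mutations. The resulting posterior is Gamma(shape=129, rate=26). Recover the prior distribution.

Gamma(shape=20, rate=8)

Gamma–Poisson conjugacy: posterior shape = α + Σxᵢ, posterior rate = β + n.
So α = 129 − 109 = 20 and β = 26 − 18 = 8.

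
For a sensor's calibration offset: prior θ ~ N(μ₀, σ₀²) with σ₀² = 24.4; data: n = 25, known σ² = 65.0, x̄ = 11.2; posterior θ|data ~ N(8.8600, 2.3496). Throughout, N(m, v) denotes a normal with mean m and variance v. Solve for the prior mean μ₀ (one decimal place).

μ₀ = -13.1

With known observation variance, the Normal–Normal posterior has precision τ_n = τ₀ + n/σ² and mean μ_n = (τ₀μ₀ + (n/σ²)x̄)/τ_n.
Here τ₀ = 1/24.4 = 0.040984 and τ_data = 25/65.0 = 0.384615, so τ_n = 0.425599.
Rearranging for μ₀: μ₀ = (μ_n·τ_n − τ_data·x̄)/τ₀ = (8.8600·0.425599 − 0.384615·11.2) / 0.040984 = -0.536881/0.040984 ≈ -13.1.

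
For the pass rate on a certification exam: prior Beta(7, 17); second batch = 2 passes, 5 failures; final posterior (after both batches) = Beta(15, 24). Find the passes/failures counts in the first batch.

6 passes and 2 failures

Sequential conjugate updates are equivalent to a single update on the pooled data, so total successes = posterior α − prior α and total failures = posterior β − prior β.
Total across both batches: 15−7=8 passes, 24−17=7 failures.
Subtract the second batch: 8−2=6 passes and 7−5=2 failures.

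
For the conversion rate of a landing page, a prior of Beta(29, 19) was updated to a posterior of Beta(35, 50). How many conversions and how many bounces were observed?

6 conversions and 31 bounces

A Beta(a, b) prior with s successes and f failures in binomial data gives a Beta(a+s, b+f) posterior.
So s = 35 − 29 = 6 and f = 50 − 19 = 31.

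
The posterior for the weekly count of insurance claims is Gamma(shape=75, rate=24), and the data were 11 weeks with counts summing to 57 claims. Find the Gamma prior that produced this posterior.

A Gamma(α, β) prior (rate parametrization) on a Poisson rate with n observations summing to S gives posterior Gamma(α+S, β+n).
So α = 75 − 57 = 18 and β = 24 − 11 = 13.

Gamma(shape=18, rate=13)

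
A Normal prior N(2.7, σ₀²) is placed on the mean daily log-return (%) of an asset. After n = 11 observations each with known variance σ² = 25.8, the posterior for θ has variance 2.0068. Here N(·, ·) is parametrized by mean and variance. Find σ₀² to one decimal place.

σ₀² = 13.9

For the Normal–Normal model with known σ², precisions add: τ_n = τ₀ + n/σ².
So 1/σ₀² = 1/2.0068 − 11/25.8 = 0.498306 − 0.426357 = 0.071949.
Hence σ₀² = 1/0.071949 ≈ 13.9.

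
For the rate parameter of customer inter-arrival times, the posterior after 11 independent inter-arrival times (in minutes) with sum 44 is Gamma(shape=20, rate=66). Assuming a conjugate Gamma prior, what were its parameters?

For an exponential likelihood with a Gamma(α, β) prior on the rate, n observations with total T give posterior Gamma(α+n, β+T).
So α = 20 − 11 = 9 and β = 66 − 44 = 22.

Gamma(shape=9, rate=22)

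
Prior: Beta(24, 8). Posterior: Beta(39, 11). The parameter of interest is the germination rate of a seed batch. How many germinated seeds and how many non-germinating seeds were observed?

15 germinated seeds and 3 non-germinating seeds

Beta is conjugate to the binomial likelihood: posterior = Beta(a+s, b+f).
Match parameters: s=39−24=15, f=11−8=3.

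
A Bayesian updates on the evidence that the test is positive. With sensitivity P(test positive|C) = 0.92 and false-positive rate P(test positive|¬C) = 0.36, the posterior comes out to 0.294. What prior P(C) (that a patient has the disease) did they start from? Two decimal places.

P(C) = 0.14

Bayes' rule in odds form gives O(C|E) = O(C)·[P(E|C)/P(E|¬C)], hence O(C) = O(C|E)/LR.
Posterior odds = 0.294/(1−0.294) = 0.4164. LR = 0.92/0.36 = 2.5556.
Prior odds = 0.4164/2.5556 = 0.1629, so P(C) = 0.1629/(1+0.1629) ≈ 0.14.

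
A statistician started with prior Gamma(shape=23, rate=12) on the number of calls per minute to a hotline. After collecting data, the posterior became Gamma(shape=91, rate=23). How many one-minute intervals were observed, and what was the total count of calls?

A Gamma(α, β) prior (rate parametrization) on a Poisson rate with n observations summing to S gives posterior Gamma(α+S, β+n).
Matching: Σxᵢ = 91 − 23 = 68 and n = 23 − 12 = 11.

n = 11 one-minute intervals with total 68 calls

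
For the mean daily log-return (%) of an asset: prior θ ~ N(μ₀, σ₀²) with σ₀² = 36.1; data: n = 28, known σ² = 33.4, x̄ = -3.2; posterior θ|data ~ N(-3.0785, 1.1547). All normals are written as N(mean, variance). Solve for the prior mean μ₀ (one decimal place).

μ₀ = 0.6

The posterior mean is a precision-weighted average: μ_n = (τ₀μ₀ + τ_data·x̄)/(τ₀+τ_data), with τ₀=1/σ₀² and τ_data=n/σ².
Here τ₀ = 1/36.1 = 0.027701 and τ_data = 28/33.4 = 0.838323, so τ_n = 0.866024.
Rearranging for μ₀: μ₀ = (μ_n·τ_n − τ_data·x̄)/τ₀ = (-3.0785·0.866024 − 0.838323·-3.2) / 0.027701 = 0.016579/0.027701 ≈ 0.6.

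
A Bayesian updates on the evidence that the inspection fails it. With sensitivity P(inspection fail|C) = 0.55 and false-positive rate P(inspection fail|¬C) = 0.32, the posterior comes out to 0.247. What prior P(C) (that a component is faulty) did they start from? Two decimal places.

P(C) = 0.16

In odds form, posterior odds = prior odds × likelihood ratio, so prior odds = posterior odds ÷ LR.
Posterior odds = 0.247/(1−0.247) = 0.3280. LR = 0.55/0.32 = 1.7188.
Prior odds = 0.3280/1.7188 = 0.1908, so P(C) = 0.1908/(1+0.1908) ≈ 0.16.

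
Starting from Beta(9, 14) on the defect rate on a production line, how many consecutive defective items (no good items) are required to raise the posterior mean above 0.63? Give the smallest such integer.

k = 15

After k defective items and 0 good items the posterior is Beta(9+k, 14), with mean (9+k)/(9+14+k).
Set (9+k)/(23+k) > 0.63 and solve: k > (0.63·23 − 9)/(1 − 0.63) = 14.838.
The smallest integer exceeding 14.838 is 15, and checking k=15: (24)/(38) = 0.6316 > 0.63.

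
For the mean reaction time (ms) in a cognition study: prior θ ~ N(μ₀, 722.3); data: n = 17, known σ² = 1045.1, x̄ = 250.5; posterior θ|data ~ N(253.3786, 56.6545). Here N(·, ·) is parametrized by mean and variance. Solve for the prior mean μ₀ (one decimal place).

μ₀ = 287.2

The posterior mean is a precision-weighted average: μ_n = (τ₀μ₀ + τ_data·x̄)/(τ₀+τ_data), with τ₀=1/σ₀² and τ_data=n/σ².
Here τ₀ = 1/722.3 = 0.001384 and τ_data = 17/1045.1 = 0.016266, so τ_n = 0.017650.
Rearranging for μ₀: μ₀ = (μ_n·τ_n − τ_data·x̄)/τ₀ = (253.3786·0.017650 − 0.016266·250.5) / 0.001384 = 0.397499/0.001384 ≈ 287.2.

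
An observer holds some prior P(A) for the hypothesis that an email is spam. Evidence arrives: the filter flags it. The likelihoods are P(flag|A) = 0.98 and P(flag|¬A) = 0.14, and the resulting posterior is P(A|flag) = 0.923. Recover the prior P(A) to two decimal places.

P(A) = 0.63

In odds form, posterior odds = prior odds × likelihood ratio, so prior odds = posterior odds ÷ LR.
Posterior odds = 0.923/(1−0.923) = 11.9870. LR = 0.98/0.14 = 7.0000.
Prior odds = 11.9870/7.0000 = 1.7124, so P(A) = 1.7124/(1+1.7124) ≈ 0.63.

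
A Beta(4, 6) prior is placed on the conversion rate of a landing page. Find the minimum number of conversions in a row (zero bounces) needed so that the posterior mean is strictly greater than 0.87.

k = 37

After k conversions and 0 bounces the posterior is Beta(4+k, 6), with mean (4+k)/(4+6+k).
Set (4+k)/(10+k) > 0.87 and solve: k > (0.87·10 − 4)/(1 − 0.87) = 36.154.
The smallest integer exceeding 36.154 is 37.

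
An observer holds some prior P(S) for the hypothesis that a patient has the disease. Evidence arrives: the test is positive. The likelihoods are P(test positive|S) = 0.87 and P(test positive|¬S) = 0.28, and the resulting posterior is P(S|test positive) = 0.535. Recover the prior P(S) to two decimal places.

In odds form, posterior odds = prior odds × likelihood ratio, so prior odds = posterior odds ÷ LR.
Posterior odds = 0.535/(1−0.535) = 1.1505. LR = 0.87/0.28 = 3.1071.
Prior odds = 1.1505/3.1071 = 0.3703, so P(S) = 0.3703/(1+0.3703) ≈ 0.27.

P(S) = 0.27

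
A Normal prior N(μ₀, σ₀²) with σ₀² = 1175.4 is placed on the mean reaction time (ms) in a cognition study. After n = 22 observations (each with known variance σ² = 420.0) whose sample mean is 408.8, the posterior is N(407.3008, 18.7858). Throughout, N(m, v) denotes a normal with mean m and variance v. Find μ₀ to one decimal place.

μ₀ = 315.0

With known observation variance, the Normal–Normal posterior has precision τ_n = τ₀ + n/σ² and mean μ_n = (τ₀μ₀ + (n/σ²)x̄)/τ_n.
Here τ₀ = 1/1175.4 = 0.000851 and τ_data = 22/420.0 = 0.052381, so τ_n = 0.053232.
Rearranging for μ₀: μ₀ = (μ_n·τ_n − τ_data·x̄)/τ₀ = (407.3008·0.053232 − 0.052381·408.8) / 0.000851 = 0.268083/0.000851 ≈ 315.0.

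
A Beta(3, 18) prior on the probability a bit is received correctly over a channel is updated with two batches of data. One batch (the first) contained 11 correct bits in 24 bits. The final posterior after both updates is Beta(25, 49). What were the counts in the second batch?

11 correct bits and 18 errors

Because Beta–binomial updating is additive in the counts, the combined data contributed (α_post−α_prior, β_post−β_prior) successes and failures.
Total across both batches: 25−3=22 correct bits, 49−18=31 errors.
Subtract the first batch: 22−11=11 correct bits and 31−13=18 errors.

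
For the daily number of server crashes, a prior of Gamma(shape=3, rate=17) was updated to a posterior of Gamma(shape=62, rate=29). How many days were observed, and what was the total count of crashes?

A Gamma(α, β) prior (rate parametrization) on a Poisson rate with n observations summing to S gives posterior Gamma(α+S, β+n).
Matching: Σxᵢ = 62 − 3 = 59 and n = 29 − 17 = 12.

n = 12 days with total 59 crashes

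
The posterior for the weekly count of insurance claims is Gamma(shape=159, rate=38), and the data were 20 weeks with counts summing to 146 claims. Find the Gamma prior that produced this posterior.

Gamma(shape=13, rate=18)

A Gamma(α, β) prior (rate parametrization) on a Poisson rate with n observations summing to S gives posterior Gamma(α+S, β+n).
So α = 159 − 146 = 13 and β = 38 − 20 = 18.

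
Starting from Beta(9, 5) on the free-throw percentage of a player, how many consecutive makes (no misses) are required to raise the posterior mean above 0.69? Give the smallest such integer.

After k makes and 0 misses the posterior is Beta(9+k, 5), with mean (9+k)/(9+5+k).
Set (9+k)/(14+k) > 0.69 and solve: k > (0.69·14 − 9)/(1 − 0.69) = 2.129.
The smallest integer exceeding 2.129 is 3.

k = 3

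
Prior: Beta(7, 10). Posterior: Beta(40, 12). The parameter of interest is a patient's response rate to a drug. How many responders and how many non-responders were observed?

33 responders and 2 non-responders

A Beta(α, β) prior with s successes and f failures in binomial data gives a Beta(α+s, β+f) posterior.
So s = 40 − 7 = 33 and f = 12 − 10 = 2.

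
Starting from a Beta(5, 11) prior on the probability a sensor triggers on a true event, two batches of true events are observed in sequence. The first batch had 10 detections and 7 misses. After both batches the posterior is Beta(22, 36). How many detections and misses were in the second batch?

Because Beta–binomial updating is additive in the counts, the combined data contributed (α_post−α_prior, β_post−β_prior) successes and failures.
Total across both batches: 22−5=17 detections, 36−11=25 misses.
Subtract the first batch: 17−10=7 detections and 25−7=18 misses.

7 detections and 18 misses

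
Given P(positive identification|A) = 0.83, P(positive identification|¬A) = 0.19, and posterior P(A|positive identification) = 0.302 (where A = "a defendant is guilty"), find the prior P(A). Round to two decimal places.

Bayes' rule in odds form gives O(A|E) = O(A)·[P(E|A)/P(E|¬A)], hence O(A) = O(A|E)/LR.
Posterior odds = 0.302/(1−0.302) = 0.4327. LR = 0.83/0.19 = 4.3684.
Prior odds = 0.4327/4.3684 = 0.0991, so P(A) = 0.0991/(1+0.0991) ≈ 0.09.

P(A) = 0.09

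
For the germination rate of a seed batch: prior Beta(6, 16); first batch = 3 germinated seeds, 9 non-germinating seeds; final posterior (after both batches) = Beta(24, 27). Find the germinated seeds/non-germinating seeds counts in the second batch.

Sequential conjugate updates are equivalent to a single update on the pooled data, so total successes = posterior α − prior α and total failures = posterior β − prior β.
Total across both batches: 24−6=18 germinated seeds, 27−16=11 non-germinating seeds.
Subtract the first batch: 18−3=15 germinated seeds and 11−9=2 non-germinating seeds.

15 germinated seeds and 2 non-germinating seeds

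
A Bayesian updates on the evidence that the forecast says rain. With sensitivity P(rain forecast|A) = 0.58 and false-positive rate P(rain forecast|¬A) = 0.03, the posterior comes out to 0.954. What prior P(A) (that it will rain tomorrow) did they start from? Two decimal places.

P(A) = 0.52

In odds form, posterior odds = prior odds × likelihood ratio, so prior odds = posterior odds ÷ LR.
Posterior odds = 0.954/(1−0.954) = 20.7391. LR = 0.58/0.03 = 19.3333.
Prior odds = 20.7391/19.3333 = 1.0727, so P(A) = 1.0727/(1+1.0727) ≈ 0.52.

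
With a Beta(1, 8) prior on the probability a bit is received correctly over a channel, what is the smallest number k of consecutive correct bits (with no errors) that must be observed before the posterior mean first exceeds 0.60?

k = 12

After k correct bits and 0 errors the posterior is Beta(1+k, 8), with mean (1+k)/(1+8+k).
Set (1+k)/(9+k) > 0.60 and solve: k > (0.60·9 − 1)/(1 − 0.60) = 11.000.
The smallest integer exceeding 11.000 is 12, and checking k=12: (13)/(21) = 0.6190 > 0.60.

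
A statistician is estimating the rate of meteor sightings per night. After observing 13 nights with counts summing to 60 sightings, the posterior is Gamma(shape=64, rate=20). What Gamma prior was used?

Gamma–Poisson conjugacy: posterior shape = α + Σxᵢ, posterior rate = β + n.
So α = 64 − 60 = 4 and β = 20 − 13 = 7.

Gamma(shape=4, rate=7)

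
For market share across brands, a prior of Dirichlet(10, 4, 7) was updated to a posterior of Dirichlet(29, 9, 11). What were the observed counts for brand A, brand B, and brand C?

counts (19, 5, 4)

For a Dirichlet(α) prior with multinomial counts c, the posterior is Dirichlet(α + c) componentwise.
Counts are posterior − prior componentwise: 29−10=19, 9−4=5, 11−7=4.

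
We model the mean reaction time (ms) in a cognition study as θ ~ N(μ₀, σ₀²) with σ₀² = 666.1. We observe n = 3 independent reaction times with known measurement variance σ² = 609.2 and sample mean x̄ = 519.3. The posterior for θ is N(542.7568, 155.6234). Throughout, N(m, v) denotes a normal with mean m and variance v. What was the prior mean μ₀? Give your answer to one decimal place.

μ₀ = 619.7

The posterior mean is a precision-weighted average: μ_n = (τ₀μ₀ + τ_data·x̄)/(τ₀+τ_data), with τ₀=1/σ₀² and τ_data=n/σ².
Here τ₀ = 1/666.1 = 0.001501 and τ_data = 3/609.2 = 0.004924, so τ_n = 0.006425.
Rearranging for μ₀: μ₀ = (μ_n·τ_n − τ_data·x̄)/τ₀ = (542.7568·0.006425 − 0.004924·519.3) / 0.001501 = 0.930179/0.001501 ≈ 619.7.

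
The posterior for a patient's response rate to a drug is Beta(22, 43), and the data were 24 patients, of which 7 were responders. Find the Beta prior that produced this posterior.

A Beta(α, β) prior with s successes and f failures in binomial data gives a Beta(α+s, β+f) posterior.
Subtract the data counts: 22−7=15, 43−17=26.

Beta(15, 26)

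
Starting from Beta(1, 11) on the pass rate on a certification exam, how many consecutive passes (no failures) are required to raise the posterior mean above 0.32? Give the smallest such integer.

After k passes and 0 failures the posterior is Beta(1+k, 11), with mean (1+k)/(1+11+k).
Set (1+k)/(12+k) > 0.32 and solve: k > (0.32·12 − 1)/(1 − 0.32) = 4.176.
The smallest integer exceeding 4.176 is 5, and checking k=5: (6)/(17) = 0.3529 > 0.32.

k = 5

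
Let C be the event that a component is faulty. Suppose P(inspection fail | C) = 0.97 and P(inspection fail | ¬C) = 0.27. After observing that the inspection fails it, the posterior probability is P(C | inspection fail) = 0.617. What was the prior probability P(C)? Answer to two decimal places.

P(C) = 0.31

Bayes' rule in odds form gives O(C|E) = O(C)·[P(E|C)/P(E|¬C)], hence O(C) = O(C|E)/LR.
Posterior odds = 0.617/(1−0.617) = 1.6110. LR = 0.97/0.27 = 3.5926.
Prior odds = 1.6110/3.5926 = 0.4484, so P(C) = 0.4484/(1+0.4484) ≈ 0.31.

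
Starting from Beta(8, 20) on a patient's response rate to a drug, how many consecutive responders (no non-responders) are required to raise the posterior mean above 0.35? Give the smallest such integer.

k = 3

After k responders and 0 non-responders the posterior is Beta(8+k, 20), with mean (8+k)/(8+20+k).
Set (8+k)/(28+k) > 0.35 and solve: k > (0.35·28 − 8)/(1 − 0.35) = 2.769.
The smallest integer exceeding 2.769 is 3, and checking k=3: (11)/(31) = 0.3548 > 0.35.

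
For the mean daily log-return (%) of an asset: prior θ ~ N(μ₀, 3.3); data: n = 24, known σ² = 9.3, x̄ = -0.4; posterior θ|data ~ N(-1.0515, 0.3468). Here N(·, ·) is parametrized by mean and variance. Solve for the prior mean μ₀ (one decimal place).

The posterior mean is a precision-weighted average: μ_n = (τ₀μ₀ + τ_data·x̄)/(τ₀+τ_data), with τ₀=1/σ₀² and τ_data=n/σ².
Here τ₀ = 1/3.3 = 0.303030 and τ_data = 24/9.3 = 2.580645, so τ_n = 2.883675.
Rearranging for μ₀: μ₀ = (μ_n·τ_n − τ_data·x̄)/τ₀ = (-1.0515·2.883675 − 2.580645·-0.4) / 0.303030 = -1.999926/0.303030 ≈ -6.6.

μ₀ = -6.6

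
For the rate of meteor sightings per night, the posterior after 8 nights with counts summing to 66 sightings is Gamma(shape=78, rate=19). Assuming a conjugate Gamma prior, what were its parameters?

Gamma–Poisson conjugacy: posterior shape = α + Σxᵢ, posterior rate = β + n.
So α = 78 − 66 = 12 and β = 19 − 8 = 11.

Gamma(shape=12, rate=11)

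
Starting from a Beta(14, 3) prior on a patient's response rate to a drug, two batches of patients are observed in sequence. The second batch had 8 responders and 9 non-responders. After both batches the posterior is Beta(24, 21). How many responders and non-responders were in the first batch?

2 responders and 9 non-responders

Sequential conjugate updates are equivalent to a single update on the pooled data, so total successes = posterior α − prior α and total failures = posterior β − prior β.
Total across both batches: 24−14=10 responders, 21−3=18 non-responders.
Subtract the second batch: 10−8=2 responders and 18−9=9 non-responders.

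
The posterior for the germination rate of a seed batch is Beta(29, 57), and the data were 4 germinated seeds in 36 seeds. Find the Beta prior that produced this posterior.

Beta(25, 25)

Beta is conjugate to the binomial likelihood: posterior = Beta(α+s, β+f).
Subtract the data counts: 29−4=25, 57−32=25.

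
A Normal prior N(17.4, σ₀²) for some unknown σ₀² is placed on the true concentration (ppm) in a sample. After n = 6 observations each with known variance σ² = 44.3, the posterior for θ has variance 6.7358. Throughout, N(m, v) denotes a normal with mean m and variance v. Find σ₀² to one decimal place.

For the Normal–Normal model with known σ², precisions add: τ_n = τ₀ + n/σ².
So 1/σ₀² = 1/6.7358 − 6/44.3 = 0.148460 − 0.135440 = 0.013020.
Hence σ₀² = 1/0.013020 ≈ 76.8.

σ₀² = 76.8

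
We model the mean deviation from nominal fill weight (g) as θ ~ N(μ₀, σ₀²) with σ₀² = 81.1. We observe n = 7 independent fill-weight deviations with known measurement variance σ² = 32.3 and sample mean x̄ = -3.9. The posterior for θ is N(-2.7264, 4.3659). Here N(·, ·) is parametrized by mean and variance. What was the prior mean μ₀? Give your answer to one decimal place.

The posterior mean is a precision-weighted average: μ_n = (τ₀μ₀ + τ_data·x̄)/(τ₀+τ_data), with τ₀=1/σ₀² and τ_data=n/σ².
Here τ₀ = 1/81.1 = 0.012330 and τ_data = 7/32.3 = 0.216718, so τ_n = 0.229048.
Rearranging for μ₀: μ₀ = (μ_n·τ_n − τ_data·x̄)/τ₀ = (-2.7264·0.229048 − 0.216718·-3.9) / 0.012330 = 0.220724/0.012330 ≈ 17.9.

μ₀ = 17.9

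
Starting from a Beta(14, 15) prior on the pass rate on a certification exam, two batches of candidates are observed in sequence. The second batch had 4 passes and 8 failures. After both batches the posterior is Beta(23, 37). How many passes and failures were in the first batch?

Sequential conjugate updates are equivalent to a single update on the pooled data, so total successes = posterior α − prior α and total failures = posterior β − prior β.
Total across both batches: 23−14=9 passes, 37−15=22 failures.
Subtract the second batch: 9−4=5 passes and 22−8=14 failures.

5 passes and 14 failures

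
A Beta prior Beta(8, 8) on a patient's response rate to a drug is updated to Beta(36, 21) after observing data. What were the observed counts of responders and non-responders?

A Beta(a, b) prior with s successes and f failures in binomial data gives a Beta(a+s, b+f) posterior.
So s = 36 − 8 = 28 and f = 21 − 8 = 13.

28 responders and 13 non-responders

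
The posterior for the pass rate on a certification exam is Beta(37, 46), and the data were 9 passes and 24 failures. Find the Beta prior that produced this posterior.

Beta(28, 22)

Under Beta–binomial conjugacy the posterior parameters are (α+s, β+f).
So α = 37 − 9 = 28 and β = 46 − 24 = 22.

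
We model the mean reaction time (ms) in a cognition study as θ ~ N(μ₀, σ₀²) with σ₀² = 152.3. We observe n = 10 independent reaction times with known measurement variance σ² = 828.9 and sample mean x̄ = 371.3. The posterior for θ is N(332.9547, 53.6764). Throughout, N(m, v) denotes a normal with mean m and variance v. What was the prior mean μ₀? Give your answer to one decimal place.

μ₀ = 262.5

The posterior mean is a precision-weighted average: μ_n = (τ₀μ₀ + τ_data·x̄)/(τ₀+τ_data), with τ₀=1/σ₀² and τ_data=n/σ².
Here τ₀ = 1/152.3 = 0.006566 and τ_data = 10/828.9 = 0.012064, so τ_n = 0.018630.
Rearranging for μ₀: μ₀ = (μ_n·τ_n − τ_data·x̄)/τ₀ = (332.9547·0.018630 − 0.012064·371.3) / 0.006566 = 1.723583/0.006566 ≈ 262.5.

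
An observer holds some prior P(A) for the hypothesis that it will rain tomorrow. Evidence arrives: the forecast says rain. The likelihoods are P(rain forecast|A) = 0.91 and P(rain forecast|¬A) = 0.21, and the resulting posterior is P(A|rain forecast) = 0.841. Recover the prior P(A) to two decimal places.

P(A) = 0.55

Bayes' rule in odds form gives O(A|E) = O(A)·[P(E|A)/P(E|¬A)], hence O(A) = O(A|E)/LR.
Posterior odds = 0.841/(1−0.841) = 5.2893. LR = 0.91/0.21 = 4.3333.
Prior odds = 5.2893/4.3333 = 1.2206, so P(A) = 1.2206/(1+1.2206) ≈ 0.55.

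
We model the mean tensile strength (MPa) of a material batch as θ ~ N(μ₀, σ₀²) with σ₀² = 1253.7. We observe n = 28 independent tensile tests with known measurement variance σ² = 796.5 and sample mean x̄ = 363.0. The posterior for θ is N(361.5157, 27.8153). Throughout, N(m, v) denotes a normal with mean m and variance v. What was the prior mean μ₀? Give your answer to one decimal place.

With known observation variance, the Normal–Normal posterior has precision τ_n = τ₀ + n/σ² and mean μ_n = (τ₀μ₀ + (n/σ²)x̄)/τ_n.
Here τ₀ = 1/1253.7 = 0.000798 and τ_data = 28/796.5 = 0.035154, so τ_n = 0.035952.
Rearranging for μ₀: μ₀ = (μ_n·τ_n − τ_data·x̄)/τ₀ = (361.5157·0.035952 − 0.035154·363.0) / 0.000798 = 0.236310/0.000798 ≈ 296.1.

μ₀ = 296.1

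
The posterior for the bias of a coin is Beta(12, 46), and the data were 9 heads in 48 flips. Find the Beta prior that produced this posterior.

Under Beta–binomial conjugacy the posterior parameters are (a+s, b+f).
So a = 12 − 9 = 3 and b = 46 − 39 = 7.

Beta(3, 7)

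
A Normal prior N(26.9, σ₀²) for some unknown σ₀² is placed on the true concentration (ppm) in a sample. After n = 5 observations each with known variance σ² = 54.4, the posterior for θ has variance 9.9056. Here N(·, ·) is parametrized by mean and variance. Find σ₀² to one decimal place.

σ₀² = 110.6

For the Normal–Normal model with known σ², precisions add: τ_n = τ₀ + n/σ².
So 1/σ₀² = 1/9.9056 − 5/54.4 = 0.100953 − 0.091912 = 0.009041.
Hence σ₀² = 1/0.009041 ≈ 110.6.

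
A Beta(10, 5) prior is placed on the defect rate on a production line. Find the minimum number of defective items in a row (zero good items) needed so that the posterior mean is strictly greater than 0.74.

k = 5

After k defective items and 0 good items the posterior is Beta(10+k, 5), with mean (10+k)/(10+5+k).
Set (10+k)/(15+k) > 0.74 and solve: k > (0.74·15 − 10)/(1 − 0.74) = 4.231.
The smallest integer exceeding 4.231 is 5, and checking k=5: (15)/(20) = 0.7500 > 0.74.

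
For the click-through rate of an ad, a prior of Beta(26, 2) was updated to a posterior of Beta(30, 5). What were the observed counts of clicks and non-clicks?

A Beta(a, b) prior with s successes and f failures in binomial data gives a Beta(a+s, b+f) posterior.
Match parameters: s=30−26=4, f=5−2=3.

4 clicks and 3 non-clicks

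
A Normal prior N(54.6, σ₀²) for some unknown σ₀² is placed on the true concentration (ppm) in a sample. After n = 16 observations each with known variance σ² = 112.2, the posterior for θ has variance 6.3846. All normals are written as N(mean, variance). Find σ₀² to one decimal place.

For the Normal–Normal model with known σ², precisions add: τ_n = τ₀ + n/σ².
So 1/σ₀² = 1/6.3846 − 16/112.2 = 0.156627 − 0.142602 = 0.014025.
Hence σ₀² = 1/0.014025 ≈ 71.3.

σ₀² = 71.3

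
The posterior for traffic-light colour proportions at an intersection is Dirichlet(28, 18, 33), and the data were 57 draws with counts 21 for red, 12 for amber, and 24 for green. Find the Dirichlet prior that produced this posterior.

Dirichlet(7, 6, 9)

For a Dirichlet(α) prior with multinomial counts c, the posterior is Dirichlet(α + c) componentwise.
Subtract each count from the matching posterior parameter: 28−21=7, 18−12=6, 33−24=9.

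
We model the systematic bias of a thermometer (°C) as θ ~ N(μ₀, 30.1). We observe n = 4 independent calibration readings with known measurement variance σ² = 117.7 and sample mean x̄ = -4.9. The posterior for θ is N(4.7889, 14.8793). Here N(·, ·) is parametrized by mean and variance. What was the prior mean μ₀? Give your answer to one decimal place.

With known observation variance, the Normal–Normal posterior has precision τ_n = τ₀ + n/σ² and mean μ_n = (τ₀μ₀ + (n/σ²)x̄)/τ_n.
Here τ₀ = 1/30.1 = 0.033223 and τ_data = 4/117.7 = 0.033985, so τ_n = 0.067208.
Rearranging for μ₀: μ₀ = (μ_n·τ_n − τ_data·x̄)/τ₀ = (4.7889·0.067208 − 0.033985·-4.9) / 0.033223 = 0.488379/0.033223 ≈ 14.7.

μ₀ = 14.7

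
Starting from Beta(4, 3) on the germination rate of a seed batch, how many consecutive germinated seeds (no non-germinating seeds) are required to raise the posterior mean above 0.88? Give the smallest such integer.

After k germinated seeds and 0 non-germinating seeds the posterior is Beta(4+k, 3), with mean (4+k)/(4+3+k).
Set (4+k)/(7+k) > 0.88 and solve: k > (0.88·7 − 4)/(1 − 0.88) = 18.000.
The smallest integer exceeding 18.000 is 19, and checking k=19: (23)/(26) = 0.8846 > 0.88.

k = 19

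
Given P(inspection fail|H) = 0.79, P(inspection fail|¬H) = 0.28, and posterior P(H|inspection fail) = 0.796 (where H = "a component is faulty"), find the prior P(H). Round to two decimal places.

P(H) = 0.58

In odds form, posterior odds = prior odds × likelihood ratio, so prior odds = posterior odds ÷ LR.
Posterior odds = 0.796/(1−0.796) = 3.9020. LR = 0.79/0.28 = 2.8214.
Prior odds = 3.9020/2.8214 = 1.3830, so P(H) = 1.3830/(1+1.3830) ≈ 0.58.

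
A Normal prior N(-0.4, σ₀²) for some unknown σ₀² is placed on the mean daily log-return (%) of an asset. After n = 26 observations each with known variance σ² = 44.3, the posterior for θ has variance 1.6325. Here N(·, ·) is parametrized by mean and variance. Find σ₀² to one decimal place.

σ₀² = 39.0

For the Normal–Normal model with known σ², precisions add: τ_n = τ₀ + n/σ².
So 1/σ₀² = 1/1.6325 − 26/44.3 = 0.612557 − 0.586907 = 0.025650.
Hence σ₀² = 1/0.025650 ≈ 39.0.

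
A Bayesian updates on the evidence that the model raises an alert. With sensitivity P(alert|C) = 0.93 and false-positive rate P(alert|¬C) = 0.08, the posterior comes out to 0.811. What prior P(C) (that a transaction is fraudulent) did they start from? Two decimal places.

Bayes' rule in odds form gives O(C|E) = O(C)·[P(E|C)/P(E|¬C)], hence O(C) = O(C|E)/LR.
Posterior odds = 0.811/(1−0.811) = 4.2910. LR = 0.93/0.08 = 11.6250.
Prior odds = 4.2910/11.6250 = 0.3691, so P(C) = 0.3691/(1+0.3691) ≈ 0.27.

P(C) = 0.27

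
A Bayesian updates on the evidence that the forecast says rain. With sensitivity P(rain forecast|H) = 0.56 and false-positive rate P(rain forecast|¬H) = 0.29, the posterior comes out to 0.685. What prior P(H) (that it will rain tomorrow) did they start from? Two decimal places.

P(H) = 0.53

In odds form, posterior odds = prior odds × likelihood ratio, so prior odds = posterior odds ÷ LR.
Posterior odds = 0.685/(1−0.685) = 2.1746. LR = 0.56/0.29 = 1.9310.
Prior odds = 2.1746/1.9310 = 1.1262, so P(H) = 1.1262/(1+1.1262) ≈ 0.53.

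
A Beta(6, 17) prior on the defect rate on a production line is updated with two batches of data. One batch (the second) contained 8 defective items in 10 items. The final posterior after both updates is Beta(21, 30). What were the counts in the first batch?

Because Beta–binomial updating is additive in the counts, the combined data contributed (α_post−α_prior, β_post−β_prior) successes and failures.
Total across both batches: 21−6=15 defective items, 30−17=13 good items.
Subtract the second batch: 15−8=7 defective items and 13−2=11 good items.

7 defective items and 11 good items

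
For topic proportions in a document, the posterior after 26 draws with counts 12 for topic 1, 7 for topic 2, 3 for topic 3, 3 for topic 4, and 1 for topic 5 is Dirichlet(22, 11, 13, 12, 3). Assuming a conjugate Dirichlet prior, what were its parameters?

For a Dirichlet(α) prior with multinomial counts c, the posterior is Dirichlet(α + c) componentwise.
Subtract each count from the matching posterior parameter: 22−12=10, 11−7=4, 13−3=10, 12−3=9, 3−1=2.

Dirichlet(10, 4, 10, 9, 2)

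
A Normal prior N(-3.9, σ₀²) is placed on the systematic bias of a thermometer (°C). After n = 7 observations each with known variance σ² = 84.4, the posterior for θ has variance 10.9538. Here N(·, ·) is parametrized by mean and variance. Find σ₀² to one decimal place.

Posterior precision equals prior precision plus data precision: 1/σ_n² = 1/σ₀² + n/σ².
So 1/σ₀² = 1/10.9538 − 7/84.4 = 0.091293 − 0.082938 = 0.008355.
Hence σ₀² = 1/0.008355 ≈ 119.7.

σ₀² = 119.7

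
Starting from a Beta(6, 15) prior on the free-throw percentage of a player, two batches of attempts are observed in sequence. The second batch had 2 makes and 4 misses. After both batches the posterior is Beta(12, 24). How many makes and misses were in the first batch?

Because Beta–binomial updating is additive in the counts, the combined data contributed (α_post−α_prior, β_post−β_prior) successes and failures.
Total across both batches: 12−6=6 makes, 24−15=9 misses.
Subtract the second batch: 6−2=4 makes and 9−4=5 misses.

4 makes and 5 misses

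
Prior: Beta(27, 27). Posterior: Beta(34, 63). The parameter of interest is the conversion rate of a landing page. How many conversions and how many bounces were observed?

Under Beta–binomial conjugacy the posterior parameters are (a+s, b+f).
So s = 34 − 27 = 7 and f = 63 − 27 = 36.

7 conversions and 36 bounces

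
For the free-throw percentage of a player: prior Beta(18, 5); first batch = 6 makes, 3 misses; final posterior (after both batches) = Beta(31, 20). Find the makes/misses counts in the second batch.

7 makes and 12 misses

Because Beta–binomial updating is additive in the counts, the combined data contributed (α_post−α_prior, β_post−β_prior) successes and failures.
Total across both batches: 31−18=13 makes, 20−5=15 misses.
Subtract the first batch: 13−6=7 makes and 15−3=12 misses.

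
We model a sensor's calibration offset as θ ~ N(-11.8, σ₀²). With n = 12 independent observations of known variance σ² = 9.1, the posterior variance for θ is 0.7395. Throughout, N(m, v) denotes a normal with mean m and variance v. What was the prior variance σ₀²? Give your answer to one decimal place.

For the Normal–Normal model with known σ², precisions add: τ_n = τ₀ + n/σ².
So 1/σ₀² = 1/0.7395 − 12/9.1 = 1.352265 − 1.318681 = 0.033584.
Hence σ₀² = 1/0.033584 ≈ 29.8.

σ₀² = 29.8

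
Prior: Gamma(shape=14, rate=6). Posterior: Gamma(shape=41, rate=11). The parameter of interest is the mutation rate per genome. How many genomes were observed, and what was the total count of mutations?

n = 5 genomes with total 27 mutations

Gamma–Poisson conjugacy: posterior shape = α + Σxᵢ, posterior rate = β + n.
Matching: Σxᵢ = 41 − 14 = 27 and n = 11 − 6 = 5.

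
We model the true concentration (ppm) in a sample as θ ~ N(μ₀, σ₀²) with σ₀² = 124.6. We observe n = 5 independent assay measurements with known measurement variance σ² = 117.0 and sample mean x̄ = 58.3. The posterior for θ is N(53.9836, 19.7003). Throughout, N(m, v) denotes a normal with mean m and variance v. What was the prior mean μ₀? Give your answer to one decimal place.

μ₀ = 31.0

With known observation variance, the Normal–Normal posterior has precision τ_n = τ₀ + n/σ² and mean μ_n = (τ₀μ₀ + (n/σ²)x̄)/τ_n.
Here τ₀ = 1/124.6 = 0.008026 and τ_data = 5/117.0 = 0.042735, so τ_n = 0.050761.
Rearranging for μ₀: μ₀ = (μ_n·τ_n − τ_data·x̄)/τ₀ = (53.9836·0.050761 − 0.042735·58.3) / 0.008026 = 0.248811/0.008026 ≈ 31.0.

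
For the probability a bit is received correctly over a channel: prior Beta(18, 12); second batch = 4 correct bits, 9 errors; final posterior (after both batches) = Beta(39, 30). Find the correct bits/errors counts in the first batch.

17 correct bits and 9 errors

Sequential conjugate updates are equivalent to a single update on the pooled data, so total successes = posterior α − prior α and total failures = posterior β − prior β.
Total across both batches: 39−18=21 correct bits, 30−12=18 errors.
Subtract the second batch: 21−4=17 correct bits and 18−9=9 errors.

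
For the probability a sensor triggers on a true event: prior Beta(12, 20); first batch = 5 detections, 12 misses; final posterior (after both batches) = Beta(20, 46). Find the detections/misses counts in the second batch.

Because Beta–binomial updating is additive in the counts, the combined data contributed (α_post−α_prior, β_post−β_prior) successes and failures.
Total across both batches: 20−12=8 detections, 46−20=26 misses.
Subtract the first batch: 8−5=3 detections and 26−12=14 misses.

3 detections and 14 misses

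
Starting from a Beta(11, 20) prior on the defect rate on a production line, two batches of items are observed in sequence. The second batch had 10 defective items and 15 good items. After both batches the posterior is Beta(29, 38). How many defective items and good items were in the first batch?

8 defective items and 3 good items

Because Beta–binomial updating is additive in the counts, the combined data contributed (α_post−α_prior, β_post−β_prior) successes and failures.
Total across both batches: 29−11=18 defective items, 38−20=18 good items.
Subtract the second batch: 18−10=8 defective items and 18−15=3 good items.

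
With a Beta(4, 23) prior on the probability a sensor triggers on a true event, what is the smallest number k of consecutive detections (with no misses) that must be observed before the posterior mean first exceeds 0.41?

k = 12

After k detections and 0 misses the posterior is Beta(4+k, 23), with mean (4+k)/(4+23+k).
Set (4+k)/(27+k) > 0.41 and solve: k > (0.41·27 − 4)/(1 − 0.41) = 11.983.
The smallest integer exceeding 11.983 is 12, and checking k=12: (16)/(39) = 0.4103 > 0.41.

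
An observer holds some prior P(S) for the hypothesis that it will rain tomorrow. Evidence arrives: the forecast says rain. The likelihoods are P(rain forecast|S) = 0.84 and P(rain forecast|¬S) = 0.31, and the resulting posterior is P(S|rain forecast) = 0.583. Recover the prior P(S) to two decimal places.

Bayes' rule in odds form gives O(S|E) = O(S)·[P(E|S)/P(E|¬S)], hence O(S) = O(S|E)/LR.
Posterior odds = 0.583/(1−0.583) = 1.3981. LR = 0.84/0.31 = 2.7097.
Prior odds = 1.3981/2.7097 = 0.5160, so P(S) = 0.5160/(1+0.5160) ≈ 0.34.

P(S) = 0.34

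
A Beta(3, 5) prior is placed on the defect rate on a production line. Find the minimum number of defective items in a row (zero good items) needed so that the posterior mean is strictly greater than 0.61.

k = 5

After k defective items and 0 good items the posterior is Beta(3+k, 5), with mean (3+k)/(3+5+k).
Set (3+k)/(8+k) > 0.61 and solve: k > (0.61·8 − 3)/(1 − 0.61) = 4.821.
The smallest integer exceeding 4.821 is 5, and checking k=5: (8)/(13) = 0.6154 > 0.61.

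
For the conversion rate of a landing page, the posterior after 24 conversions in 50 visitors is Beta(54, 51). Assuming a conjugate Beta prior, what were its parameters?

Beta is conjugate to the binomial likelihood: posterior = Beta(α+s, β+f).
Subtract the data counts: 54−24=30, 51−26=25.

Beta(30, 25)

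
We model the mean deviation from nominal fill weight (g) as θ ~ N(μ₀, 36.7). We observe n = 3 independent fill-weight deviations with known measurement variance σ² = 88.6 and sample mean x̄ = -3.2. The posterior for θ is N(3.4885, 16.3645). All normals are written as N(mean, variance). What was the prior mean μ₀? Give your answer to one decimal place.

μ₀ = 11.8

With known observation variance, the Normal–Normal posterior has precision τ_n = τ₀ + n/σ² and mean μ_n = (τ₀μ₀ + (n/σ²)x̄)/τ_n.
Here τ₀ = 1/36.7 = 0.027248 and τ_data = 3/88.6 = 0.033860, so τ_n = 0.061108.
Rearranging for μ₀: μ₀ = (μ_n·τ_n − τ_data·x̄)/τ₀ = (3.4885·0.061108 − 0.033860·-3.2) / 0.027248 = 0.321527/0.027248 ≈ 11.8.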